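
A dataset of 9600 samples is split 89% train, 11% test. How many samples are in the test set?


Train samples = 9600 * 89% = 8544
Test samples = 9600 - 8544
= 1056

1056


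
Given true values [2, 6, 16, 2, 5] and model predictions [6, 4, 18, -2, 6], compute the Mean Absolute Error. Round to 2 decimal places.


Absolute errors: [4, 2, 2, 4, 1]
Sum of absolute errors = 13
MAE = 13 / 5 = 2.60

2.60


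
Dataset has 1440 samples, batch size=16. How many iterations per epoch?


Iterations per epoch = dataset_size / batch_size
= 1440 / 16
= 90

90


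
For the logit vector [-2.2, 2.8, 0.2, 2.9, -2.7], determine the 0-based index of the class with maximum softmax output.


Softmax is a monotonic transformation, so it preserves the argmax.
We need to find the index of the maximum logit.
Index 0: -2.2
Index 1: 2.8
Index 2: 0.2
Index 3: 2.9
Index 4: -2.7
Maximum logit = 2.9 at index 3

3


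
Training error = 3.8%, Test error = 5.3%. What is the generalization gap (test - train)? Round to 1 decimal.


Generalization gap = test_error - train_error
= 5.3 - 3.8
= 1.5%
A small gap suggests good generalization.

1.5


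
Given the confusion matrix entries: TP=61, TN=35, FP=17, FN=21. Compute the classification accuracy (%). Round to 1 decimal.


Accuracy = (TP + TN) / (TP + TN + FP + FN) * 100
= (61 + 35) / (61 + 35 + 17 + 21)
= 96 / 134
= 0.7164
= 71.6%

71.6


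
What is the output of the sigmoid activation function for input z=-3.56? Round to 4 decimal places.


sigmoid(z) = 1 / (1 + exp(-z))
exp(-(-3.56)) = exp(3.56) = 35.1632
1 + 35.1632 = 36.1632
1 / 36.1632 = 0.0277

0.0277


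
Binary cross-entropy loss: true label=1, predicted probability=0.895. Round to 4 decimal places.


For y=1: Loss = -log(p)
= -log(0.895)
= -(-0.1109)
= 0.1109

0.1109


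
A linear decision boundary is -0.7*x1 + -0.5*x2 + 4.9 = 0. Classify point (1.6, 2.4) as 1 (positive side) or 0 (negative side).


Compute -0.7 * 1.6 + -0.5 * 2.4 + 4.9
= -1.12 + -1.2 + 4.9
= 2.58
Since 2.58 >= 0, the point is on the positive side.

1


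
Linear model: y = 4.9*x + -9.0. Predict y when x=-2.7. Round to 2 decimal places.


y = 4.9 * -2.7 + (-9.0)
= -13.23 + (-9.0)
= -22.23

-22.23


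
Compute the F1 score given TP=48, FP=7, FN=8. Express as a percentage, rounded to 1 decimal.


Precision = TP / (TP + FP) = 48 / 55 = 0.8727
Recall = TP / (TP + FN) = 48 / 56 = 0.8571
F1 = 2 * P * R / (P + R)
= 2 * 0.8727 * 0.8571 / (0.8727 + 0.8571)
= 1.4961 / 1.7299
= 0.8649
As percentage: 86.5%

86.5


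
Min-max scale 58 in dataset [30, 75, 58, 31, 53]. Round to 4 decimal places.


Min = 30, Max = 75
Range = 75 - 30 = 45
Scaled = (x - min) / (max - min)
= (58 - 30) / 45
= 28 / 45
= 0.6222

0.6222


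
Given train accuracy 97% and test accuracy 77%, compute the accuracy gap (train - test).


Gap = train_accuracy - test_accuracy
= 97 - 77
= 20%
This gap suggests the model is overfitting.

20


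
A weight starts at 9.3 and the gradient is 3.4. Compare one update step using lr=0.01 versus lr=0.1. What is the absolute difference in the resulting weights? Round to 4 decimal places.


With lr=0.01: w_new = 9.3 - 0.01 * 3.4 = 9.266
With lr=0.1: w_new = 9.3 - 0.1 * 3.4 = 8.96
Absolute difference = |9.266 - 8.96|
= 0.3060

0.3060


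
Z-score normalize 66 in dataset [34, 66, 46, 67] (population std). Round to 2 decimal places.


Mean = (34 + 66 + 46 + 67) / 4 = 53.25
Variance = sum((x_i - mean)^2) / n = 193.6875
Std = sqrt(193.6875) = 13.9172
Z = (x - mean) / std
= (66 - 53.25) / 13.9172
= 12.75 / 13.9172
= 0.92

0.92


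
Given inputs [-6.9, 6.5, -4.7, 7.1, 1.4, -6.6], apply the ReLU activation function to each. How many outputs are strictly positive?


ReLU(x) = max(0, x) for each element:
ReLU(-6.9) = 0
ReLU(6.5) = 6.5
ReLU(-4.7) = 0
ReLU(7.1) = 7.1
ReLU(1.4) = 1.4
ReLU(-6.6) = 0
Active neurons (>0): 3

3


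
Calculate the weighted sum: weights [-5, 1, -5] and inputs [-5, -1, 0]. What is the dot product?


Element-wise products:
-5 * -5 = 25
1 * -1 = -1
-5 * 0 = 0
Sum = 25 + -1 + 0
= 24

24


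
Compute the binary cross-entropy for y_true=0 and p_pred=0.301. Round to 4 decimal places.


For y=0: Loss = -log(1-p)
= -log(1 - 0.301)
= -log(0.699)
= -(-0.3581)
= 0.3581

0.3581


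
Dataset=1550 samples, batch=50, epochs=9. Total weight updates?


Iterations per epoch = 1550 / 50 = 31
Total updates = iterations_per_epoch * epochs
= 31 * 9
= 279

279


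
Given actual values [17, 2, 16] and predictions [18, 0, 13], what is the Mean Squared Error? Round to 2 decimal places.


Differences: [-1, 2, 3]
Squared errors: [1, 4, 9]
Sum of squared errors = 14
MSE = 14 / 3 = 4.67

4.67


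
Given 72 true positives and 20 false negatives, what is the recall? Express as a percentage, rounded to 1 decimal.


Recall = TP / (TP + FN) * 100
= 72 / (72 + 20)
= 72 / 92
= 0.7826
= 78.3%

78.3


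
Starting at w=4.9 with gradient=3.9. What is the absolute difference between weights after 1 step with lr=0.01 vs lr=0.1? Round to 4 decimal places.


With lr=0.01: w_new = 4.9 - 0.01 * 3.9 = 4.861
With lr=0.1: w_new = 4.9 - 0.1 * 3.9 = 4.51
Absolute difference = |4.861 - 4.51|
= 0.3510

0.3510


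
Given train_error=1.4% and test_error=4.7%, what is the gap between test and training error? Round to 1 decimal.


Generalization gap = test_error - train_error
= 4.7 - 1.4
= 3.3%
A moderate gap.

3.3


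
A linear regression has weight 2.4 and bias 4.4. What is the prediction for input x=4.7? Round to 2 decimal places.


y = 2.4 * 4.7 + (4.4)
= 11.28 + (4.4)
= 15.68

15.68


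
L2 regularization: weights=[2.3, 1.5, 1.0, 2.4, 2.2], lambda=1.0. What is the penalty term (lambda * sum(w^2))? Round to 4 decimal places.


Squaring each weight:
2.3^2 = 5.29
1.5^2 = 2.25
1.0^2 = 1.0
2.4^2 = 5.76
2.2^2 = 4.84
Sum of squares = 19.14
Penalty = 1.0 * 19.14 = 19.1400

19.1400


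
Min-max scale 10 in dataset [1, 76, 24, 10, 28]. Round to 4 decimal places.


Min = 1, Max = 76
Range = 76 - 1 = 75
Scaled = (x - min) / (max - min)
= (10 - 1) / 75
= 9 / 75
= 0.1200

0.1200


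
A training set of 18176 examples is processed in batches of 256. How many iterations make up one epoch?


Iterations per epoch = dataset_size / batch_size
= 18176 / 256
= 71

71


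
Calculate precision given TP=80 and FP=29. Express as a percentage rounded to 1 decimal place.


Precision = TP / (TP + FP) * 100
= 80 / (80 + 29)
= 80 / 109
= 0.7339
= 73.4%

73.4


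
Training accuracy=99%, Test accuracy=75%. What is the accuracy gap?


Gap = train_accuracy - test_accuracy
= 99 - 75
= 24%
This large gap strongly indicates overfitting.

24


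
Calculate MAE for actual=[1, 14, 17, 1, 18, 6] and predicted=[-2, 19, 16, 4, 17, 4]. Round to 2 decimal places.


Absolute errors: [3, 5, 1, 3, 1, 2]
Sum of absolute errors = 15
MAE = 15 / 6 = 2.50

2.50


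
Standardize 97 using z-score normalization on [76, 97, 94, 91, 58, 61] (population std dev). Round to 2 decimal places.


Mean = (76 + 97 + 94 + 91 + 58 + 61) / 6 = 79.5
Variance = sum((x_i - mean)^2) / n = 244.25
Std = sqrt(244.25) = 15.6285
Z = (x - mean) / std
= (97 - 79.5) / 15.6285
= 17.5 / 15.6285
= 1.12

1.12


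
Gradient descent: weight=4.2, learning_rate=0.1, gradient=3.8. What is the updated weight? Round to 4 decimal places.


w_new = w_old - lr * gradient
= 4.2 - 0.1 * 3.8
= 4.2 - (0.38)
= 3.8200

3.8200


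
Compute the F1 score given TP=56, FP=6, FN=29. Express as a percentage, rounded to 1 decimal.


Precision = TP / (TP + FP) = 56 / 62 = 0.9032
Recall = TP / (TP + FN) = 56 / 85 = 0.6588
F1 = 2 * P * R / (P + R)
= 2 * 0.9032 * 0.6588 / (0.9032 + 0.6588)
= 1.1901 / 1.562
= 0.7619
As percentage: 76.2%

76.2


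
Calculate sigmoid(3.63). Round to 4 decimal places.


sigmoid(z) = 1 / (1 + exp(-z))
exp(-(3.63)) = exp(-3.63) = 0.0265
1 + 0.0265 = 1.0265
1 / 1.0265 = 0.9742

0.9742


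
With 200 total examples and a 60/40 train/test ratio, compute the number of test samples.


Train samples = 200 * 60% = 120
Test samples = 200 - 120
= 80

80


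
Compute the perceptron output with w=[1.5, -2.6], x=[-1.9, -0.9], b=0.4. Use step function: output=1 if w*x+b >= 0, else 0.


z = w . x + b
= 1.5*-1.9 + -2.6*-0.9 + 0.4
= -2.85 + 2.34 + 0.4
= -0.51 + 0.4
= -0.11
Since z = -0.11 < 0, output = 0

0


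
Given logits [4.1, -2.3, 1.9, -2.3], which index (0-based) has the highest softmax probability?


Softmax is a monotonic transformation, so it preserves the argmax.
We need to find the index of the maximum logit.
Index 0: 4.1
Index 1: -2.3
Index 2: 1.9
Index 3: -2.3
Maximum logit = 4.1 at index 0

0


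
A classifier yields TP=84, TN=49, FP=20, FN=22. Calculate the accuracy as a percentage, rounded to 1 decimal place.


Accuracy = (TP + TN) / (TP + TN + FP + FN) * 100
= (84 + 49) / (84 + 49 + 20 + 22)
= 133 / 175
= 0.76
= 76.0%

76.0


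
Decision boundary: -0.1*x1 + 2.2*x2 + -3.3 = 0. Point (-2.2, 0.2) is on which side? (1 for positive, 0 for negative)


Compute -0.1 * -2.2 + 2.2 * 0.2 + -3.3
= 0.22 + 0.44 + -3.3
= -2.64
Since -2.64 < 0, the point is on the negative side.

0


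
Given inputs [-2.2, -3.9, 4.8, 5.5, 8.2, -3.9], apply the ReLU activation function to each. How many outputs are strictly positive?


ReLU(x) = max(0, x) for each element:
ReLU(-2.2) = 0
ReLU(-3.9) = 0
ReLU(4.8) = 4.8
ReLU(5.5) = 5.5
ReLU(8.2) = 8.2
ReLU(-3.9) = 0
Active neurons (>0): 3

3


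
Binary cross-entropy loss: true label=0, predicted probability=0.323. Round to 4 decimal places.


For y=0: Loss = -log(1-p)
= -log(1 - 0.323)
= -log(0.677)
= -(-0.3901)
= 0.3901

0.3901


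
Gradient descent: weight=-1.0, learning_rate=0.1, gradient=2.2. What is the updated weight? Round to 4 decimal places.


w_new = w_old - lr * gradient
= -1.0 - 0.1 * 2.2
= -1.0 - (0.22)
= -1.2200

-1.2200


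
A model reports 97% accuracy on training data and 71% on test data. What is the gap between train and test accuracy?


Gap = train_accuracy - test_accuracy
= 97 - 71
= 26%
This large gap strongly indicates overfitting.

26


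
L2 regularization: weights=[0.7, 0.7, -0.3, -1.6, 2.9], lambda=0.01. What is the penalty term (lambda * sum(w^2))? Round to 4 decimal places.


Squaring each weight:
0.7^2 = 0.49
0.7^2 = 0.49
(-0.3)^2 = 0.09
(-1.6)^2 = 2.56
2.9^2 = 8.41
Sum of squares = 12.04
Penalty = 0.01 * 12.04 = 0.1204

0.1204


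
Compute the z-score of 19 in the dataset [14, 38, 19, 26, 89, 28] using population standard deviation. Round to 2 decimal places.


Mean = (14 + 38 + 19 + 26 + 89 + 28) / 6 = 35.6667
Variance = sum((x_i - mean)^2) / n = 624.8889
Std = sqrt(624.8889) = 24.9978
Z = (x - mean) / std
= (19 - 35.6667) / 24.9978
= -16.6667 / 24.9978
= -0.67

-0.67


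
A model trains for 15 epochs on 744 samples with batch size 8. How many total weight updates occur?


Iterations per epoch = 744 / 8 = 93
Total updates = iterations_per_epoch * epochs
= 93 * 15
= 1395

1395


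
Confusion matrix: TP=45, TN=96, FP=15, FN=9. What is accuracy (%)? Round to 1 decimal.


Accuracy = (TP + TN) / (TP + TN + FP + FN) * 100
= (45 + 96) / (45 + 96 + 15 + 9)
= 141 / 165
= 0.8545
= 85.5%

85.5


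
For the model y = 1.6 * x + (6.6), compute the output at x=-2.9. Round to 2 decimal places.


y = 1.6 * -2.9 + (6.6)
= -4.64 + (6.6)
= 1.96

1.96


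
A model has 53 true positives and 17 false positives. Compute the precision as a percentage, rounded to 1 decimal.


Precision = TP / (TP + FP) * 100
= 53 / (53 + 17)
= 53 / 70
= 0.7571
= 75.7%

75.7


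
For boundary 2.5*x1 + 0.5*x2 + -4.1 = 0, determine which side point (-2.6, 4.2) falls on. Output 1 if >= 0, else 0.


Compute 2.5 * -2.6 + 0.5 * 4.2 + -4.1
= -6.5 + 2.1 + -4.1
= -8.5
Since -8.5 < 0, the point is on the negative side.

0


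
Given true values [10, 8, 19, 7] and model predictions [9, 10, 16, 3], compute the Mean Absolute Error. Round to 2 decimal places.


Absolute errors: [1, 2, 3, 4]
Sum of absolute errors = 10
MAE = 10 / 4 = 2.50

2.50


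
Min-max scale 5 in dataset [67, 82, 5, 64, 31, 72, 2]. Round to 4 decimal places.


Min = 2, Max = 82
Range = 82 - 2 = 80
Scaled = (x - min) / (max - min)
= (5 - 2) / 80
= 3 / 80
= 0.0375

0.0375


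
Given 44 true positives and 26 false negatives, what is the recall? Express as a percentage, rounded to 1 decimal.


Recall = TP / (TP + FN) * 100
= 44 / (44 + 26)
= 44 / 70
= 0.6286
= 62.9%

62.9


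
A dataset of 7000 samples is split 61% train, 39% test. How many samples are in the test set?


Train samples = 7000 * 61% = 4270
Test samples = 7000 - 4270
= 2730

2730


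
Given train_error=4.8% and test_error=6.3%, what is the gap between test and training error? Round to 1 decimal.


Generalization gap = test_error - train_error
= 6.3 - 4.8
= 1.5%
A small gap suggests good generalization.

1.5


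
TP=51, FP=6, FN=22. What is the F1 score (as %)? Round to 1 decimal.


Precision = TP / (TP + FP) = 51 / 57 = 0.8947
Recall = TP / (TP + FN) = 51 / 73 = 0.6986
F1 = 2 * P * R / (P + R)
= 2 * 0.8947 * 0.6986 / (0.8947 + 0.6986)
= 1.2502 / 1.5934
= 0.7846
As percentage: 78.5%

78.5


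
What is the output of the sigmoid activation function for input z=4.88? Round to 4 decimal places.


sigmoid(z) = 1 / (1 + exp(-z))
exp(-(4.88)) = exp(-4.88) = 0.0076
1 + 0.0076 = 1.0076
1 / 1.0076 = 0.9925

0.9925


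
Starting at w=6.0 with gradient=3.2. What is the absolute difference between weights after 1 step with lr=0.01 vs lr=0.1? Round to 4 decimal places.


With lr=0.01: w_new = 6.0 - 0.01 * 3.2 = 5.968
With lr=0.1: w_new = 6.0 - 0.1 * 3.2 = 5.68
Absolute difference = |5.968 - 5.68|
= 0.2880

0.2880


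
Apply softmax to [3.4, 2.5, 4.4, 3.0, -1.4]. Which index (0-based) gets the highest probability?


Softmax is a monotonic transformation, so it preserves the argmax.
We need to find the index of the maximum logit.
Index 0: 3.4
Index 1: 2.5
Index 2: 4.4
Index 3: 3.0
Index 4: -1.4
Maximum logit = 4.4 at index 2

2


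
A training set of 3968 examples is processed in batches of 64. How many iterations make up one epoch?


Iterations per epoch = dataset_size / batch_size
= 3968 / 64
= 62

62


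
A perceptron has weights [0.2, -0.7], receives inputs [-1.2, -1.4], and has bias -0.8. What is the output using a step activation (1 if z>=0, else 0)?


z = w . x + b
= 0.2*-1.2 + -0.7*-1.4 + -0.8
= -0.24 + 0.98 + -0.8
= 0.74 + -0.8
= -0.06
Since z = -0.06 < 0, output = 0

0


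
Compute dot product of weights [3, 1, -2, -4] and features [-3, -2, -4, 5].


Element-wise products:
3 * -3 = -9
1 * -2 = -2
-2 * -4 = 8
-4 * 5 = -20
Sum = -9 + -2 + 8 + -20
= -23

-23


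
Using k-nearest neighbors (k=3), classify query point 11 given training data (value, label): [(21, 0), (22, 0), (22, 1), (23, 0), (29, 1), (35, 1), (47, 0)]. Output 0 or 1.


Distances from query 11:
Point 21 (class 0): distance = 10
Point 22 (class 0): distance = 11
Point 22 (class 1): distance = 11
K=3 nearest neighbors: classes = [0, 0, 1]
Votes for class 1: 1 / 3
Majority vote => class 0

0


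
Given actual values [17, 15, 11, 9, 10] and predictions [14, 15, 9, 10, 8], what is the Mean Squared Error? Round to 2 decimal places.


Differences: [3, 0, 2, -1, 2]
Squared errors: [9, 0, 4, 1, 4]
Sum of squared errors = 18
MSE = 18 / 5 = 3.60

3.60


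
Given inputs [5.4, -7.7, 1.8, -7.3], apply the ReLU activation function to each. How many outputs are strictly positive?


ReLU(x) = max(0, x) for each element:
ReLU(5.4) = 5.4
ReLU(-7.7) = 0
ReLU(1.8) = 1.8
ReLU(-7.3) = 0
Active neurons (>0): 2

2


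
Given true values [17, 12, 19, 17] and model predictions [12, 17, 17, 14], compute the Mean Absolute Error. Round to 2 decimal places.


Absolute errors: [5, 5, 2, 3]
Sum of absolute errors = 15
MAE = 15 / 4 = 3.75

3.75


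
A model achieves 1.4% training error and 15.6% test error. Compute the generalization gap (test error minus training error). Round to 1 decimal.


Generalization gap = test_error - train_error
= 15.6 - 1.4
= 14.2%
A large gap suggests overfitting.

14.2


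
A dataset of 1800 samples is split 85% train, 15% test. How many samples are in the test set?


Train samples = 1800 * 85% = 1530
Test samples = 1800 - 1530
= 270

270


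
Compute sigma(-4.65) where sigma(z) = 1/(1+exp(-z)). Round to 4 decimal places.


sigmoid(z) = 1 / (1 + exp(-z))
exp(-(-4.65)) = exp(4.65) = 104.585
1 + 104.585 = 105.585
1 / 105.585 = 0.0095

0.0095


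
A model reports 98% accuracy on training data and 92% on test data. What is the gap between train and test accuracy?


Gap = train_accuracy - test_accuracy
= 98 - 92
= 6%
This moderate gap may indicate mild overfitting.

6


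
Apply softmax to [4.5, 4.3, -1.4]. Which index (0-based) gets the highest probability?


Softmax is a monotonic transformation, so it preserves the argmax.
We need to find the index of the maximum logit.
Index 0: 4.5
Index 1: 4.3
Index 2: -1.4
Maximum logit = 4.5 at index 0

0


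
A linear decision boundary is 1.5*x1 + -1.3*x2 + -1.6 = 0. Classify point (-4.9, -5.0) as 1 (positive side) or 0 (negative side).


Compute 1.5 * -4.9 + -1.3 * -5.0 + -1.6
= -7.35 + 6.5 + -1.6
= -2.45
Since -2.45 < 0, the point is on the negative side.

0


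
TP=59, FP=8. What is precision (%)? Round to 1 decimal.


Precision = TP / (TP + FP) * 100
= 59 / (59 + 8)
= 59 / 67
= 0.8806
= 88.1%

88.1


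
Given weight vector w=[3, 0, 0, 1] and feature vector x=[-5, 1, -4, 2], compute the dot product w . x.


Element-wise products:
3 * -5 = -15
0 * 1 = 0
0 * -4 = 0
1 * 2 = 2
Sum = -15 + 0 + 0 + 2
= -13

-13


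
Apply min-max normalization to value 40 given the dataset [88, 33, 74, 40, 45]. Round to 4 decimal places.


Min = 33, Max = 88
Range = 88 - 33 = 55
Scaled = (x - min) / (max - min)
= (40 - 33) / 55
= 7 / 55
= 0.1273

0.1273


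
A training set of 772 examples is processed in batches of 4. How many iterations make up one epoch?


Iterations per epoch = dataset_size / batch_size
= 772 / 4
= 193

193


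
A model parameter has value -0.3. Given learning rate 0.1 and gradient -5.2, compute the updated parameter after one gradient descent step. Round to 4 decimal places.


w_new = w_old - lr * gradient
= -0.3 - 0.1 * -5.2
= -0.3 - (-0.52)
= 0.2200

0.2200


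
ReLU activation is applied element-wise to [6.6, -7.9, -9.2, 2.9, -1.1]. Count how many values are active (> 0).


ReLU(x) = max(0, x) for each element:
ReLU(6.6) = 6.6
ReLU(-7.9) = 0
ReLU(-9.2) = 0
ReLU(2.9) = 2.9
ReLU(-1.1) = 0
Active neurons (>0): 2

2


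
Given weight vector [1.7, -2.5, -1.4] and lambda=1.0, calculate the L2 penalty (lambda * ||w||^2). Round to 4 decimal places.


Squaring each weight:
1.7^2 = 2.89
(-2.5)^2 = 6.25
(-1.4)^2 = 1.96
Sum of squares = 11.1
Penalty = 1.0 * 11.1 = 11.1000

11.1000


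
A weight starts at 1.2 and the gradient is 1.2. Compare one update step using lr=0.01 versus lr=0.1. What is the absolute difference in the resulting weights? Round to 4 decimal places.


With lr=0.01: w_new = 1.2 - 0.01 * 1.2 = 1.188
With lr=0.1: w_new = 1.2 - 0.1 * 1.2 = 1.08
Absolute difference = |1.188 - 1.08|
= 0.1080

0.1080


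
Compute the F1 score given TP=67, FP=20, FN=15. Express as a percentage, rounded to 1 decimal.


Precision = TP / (TP + FP) = 67 / 87 = 0.7701
Recall = TP / (TP + FN) = 67 / 82 = 0.8171
F1 = 2 * P * R / (P + R)
= 2 * 0.7701 * 0.8171 / (0.7701 + 0.8171)
= 1.2585 / 1.5872
= 0.7929
As percentage: 79.3%

79.3


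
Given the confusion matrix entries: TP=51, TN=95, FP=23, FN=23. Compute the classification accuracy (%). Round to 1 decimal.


Accuracy = (TP + TN) / (TP + TN + FP + FN) * 100
= (51 + 95) / (51 + 95 + 23 + 23)
= 146 / 192
= 0.7604
= 76.0%

76.0


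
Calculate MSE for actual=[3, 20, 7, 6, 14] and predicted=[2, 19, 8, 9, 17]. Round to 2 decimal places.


Differences: [1, 1, -1, -3, -3]
Squared errors: [1, 1, 1, 9, 9]
Sum of squared errors = 21
MSE = 21 / 5 = 4.20

4.20


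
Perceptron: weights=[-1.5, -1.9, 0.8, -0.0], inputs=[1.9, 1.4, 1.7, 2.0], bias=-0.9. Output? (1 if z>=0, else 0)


z = w . x + b
= -1.5*1.9 + -1.9*1.4 + 0.8*1.7 + -0.0*2.0 + -0.9
= -2.85 + -2.66 + 1.36 + -0.0 + -0.9
= -4.15 + -0.9
= -5.05
Since z = -5.05 < 0, output = 0

0


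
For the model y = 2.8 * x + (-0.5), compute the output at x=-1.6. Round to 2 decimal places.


y = 2.8 * -1.6 + (-0.5)
= -4.48 + (-0.5)
= -4.98

-4.98


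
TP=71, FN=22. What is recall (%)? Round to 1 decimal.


Recall = TP / (TP + FN) * 100
= 71 / (71 + 22)
= 71 / 93
= 0.7634
= 76.3%

76.3


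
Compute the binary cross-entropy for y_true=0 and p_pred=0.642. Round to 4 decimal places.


For y=0: Loss = -log(1-p)
= -log(1 - 0.642)
= -log(0.358)
= -(-1.0272)
= 1.0272

1.0272


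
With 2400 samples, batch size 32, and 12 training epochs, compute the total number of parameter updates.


Iterations per epoch = 2400 / 32 = 75
Total updates = iterations_per_epoch * epochs
= 75 * 12
= 900

900


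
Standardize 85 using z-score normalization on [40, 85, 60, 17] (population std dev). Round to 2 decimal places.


Mean = (40 + 85 + 60 + 17) / 4 = 50.5
Variance = sum((x_i - mean)^2) / n = 628.25
Std = sqrt(628.25) = 25.0649
Z = (x - mean) / std
= (85 - 50.5) / 25.0649
= 34.5 / 25.0649
= 1.38

1.38


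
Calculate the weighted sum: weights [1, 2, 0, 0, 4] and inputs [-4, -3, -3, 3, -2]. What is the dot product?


Element-wise products:
1 * -4 = -4
2 * -3 = -6
0 * -3 = 0
0 * 3 = 0
4 * -2 = -8
Sum = -4 + -6 + 0 + 0 + -8
= -18

-18


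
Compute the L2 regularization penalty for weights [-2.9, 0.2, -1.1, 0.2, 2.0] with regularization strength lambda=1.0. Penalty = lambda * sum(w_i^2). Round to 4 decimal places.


Squaring each weight:
(-2.9)^2 = 8.41
0.2^2 = 0.04
(-1.1)^2 = 1.21
0.2^2 = 0.04
2.0^2 = 4.0
Sum of squares = 13.7
Penalty = 1.0 * 13.7 = 13.7000

13.7000


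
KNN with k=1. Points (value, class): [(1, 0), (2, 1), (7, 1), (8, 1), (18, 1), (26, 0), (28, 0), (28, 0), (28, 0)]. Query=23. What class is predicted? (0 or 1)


Distances from query 23:
Point 26 (class 0): distance = 3
K=1 nearest neighbors: classes = [0]
Votes for class 1: 0 / 1
Majority vote => class 0

0


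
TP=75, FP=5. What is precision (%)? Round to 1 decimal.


Precision = TP / (TP + FP) * 100
= 75 / (75 + 5)
= 75 / 80
= 0.9375
= 93.8%

93.8


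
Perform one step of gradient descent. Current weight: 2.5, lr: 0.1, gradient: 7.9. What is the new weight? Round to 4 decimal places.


w_new = w_old - lr * gradient
= 2.5 - 0.1 * 7.9
= 2.5 - (0.79)
= 1.7100

1.7100


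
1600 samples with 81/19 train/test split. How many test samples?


Train samples = 1600 * 81% = 1296
Test samples = 1600 - 1296
= 304

304


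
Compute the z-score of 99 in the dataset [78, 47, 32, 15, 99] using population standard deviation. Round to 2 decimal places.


Mean = (78 + 47 + 32 + 15 + 99) / 5 = 54.2
Variance = sum((x_i - mean)^2) / n = 930.96
Std = sqrt(930.96) = 30.5116
Z = (x - mean) / std
= (99 - 54.2) / 30.5116
= 44.8 / 30.5116
= 1.47

1.47


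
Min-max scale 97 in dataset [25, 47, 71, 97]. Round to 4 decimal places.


Min = 25, Max = 97
Range = 97 - 25 = 72
Scaled = (x - min) / (max - min)
= (97 - 25) / 72
= 72 / 72
= 1.0000

1.0000


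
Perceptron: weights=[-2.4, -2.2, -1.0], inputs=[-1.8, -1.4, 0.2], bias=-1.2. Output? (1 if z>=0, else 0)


z = w . x + b
= -2.4*-1.8 + -2.2*-1.4 + -1.0*0.2 + -1.2
= 4.32 + 3.08 + -0.2 + -1.2
= 7.2 + -1.2
= 6.0
Since z = 6.0 >= 0, output = 1

1


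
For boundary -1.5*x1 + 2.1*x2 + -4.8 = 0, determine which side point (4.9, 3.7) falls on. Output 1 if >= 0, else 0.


Compute -1.5 * 4.9 + 2.1 * 3.7 + -4.8
= -7.35 + 7.77 + -4.8
= -4.38
Since -4.38 < 0, the point is on the negative side.

0


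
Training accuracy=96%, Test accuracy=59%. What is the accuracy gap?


Gap = train_accuracy - test_accuracy
= 96 - 59
= 37%
This large gap strongly indicates overfitting.

37


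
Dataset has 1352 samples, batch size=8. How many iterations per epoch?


Iterations per epoch = dataset_size / batch_size
= 1352 / 8
= 169

169


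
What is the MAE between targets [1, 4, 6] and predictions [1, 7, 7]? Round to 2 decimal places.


Absolute errors: [0, 3, 1]
Sum of absolute errors = 4
MAE = 4 / 3 = 1.33

1.33


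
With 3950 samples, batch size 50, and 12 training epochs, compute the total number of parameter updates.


Iterations per epoch = 3950 / 50 = 79
Total updates = iterations_per_epoch * epochs
= 79 * 12
= 948

948


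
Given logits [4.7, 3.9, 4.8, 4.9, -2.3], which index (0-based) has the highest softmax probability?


Softmax is a monotonic transformation, so it preserves the argmax.
We need to find the index of the maximum logit.
Index 0: 4.7
Index 1: 3.9
Index 2: 4.8
Index 3: 4.9
Index 4: -2.3
Maximum logit = 4.9 at index 3

3


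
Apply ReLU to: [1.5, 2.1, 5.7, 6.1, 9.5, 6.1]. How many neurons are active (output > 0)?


ReLU(x) = max(0, x) for each element:
ReLU(1.5) = 1.5
ReLU(2.1) = 2.1
ReLU(5.7) = 5.7
ReLU(6.1) = 6.1
ReLU(9.5) = 9.5
ReLU(6.1) = 6.1
Active neurons (>0): 6

6


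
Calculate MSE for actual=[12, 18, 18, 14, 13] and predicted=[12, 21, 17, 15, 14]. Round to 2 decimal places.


Differences: [0, -3, 1, -1, -1]
Squared errors: [0, 9, 1, 1, 1]
Sum of squared errors = 12
MSE = 12 / 5 = 2.40

2.40


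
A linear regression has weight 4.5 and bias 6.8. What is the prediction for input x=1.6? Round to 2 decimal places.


y = 4.5 * 1.6 + (6.8)
= 7.2 + (6.8)
= 14.00

14.00


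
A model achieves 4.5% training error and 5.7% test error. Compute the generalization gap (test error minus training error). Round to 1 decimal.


Generalization gap = test_error - train_error
= 5.7 - 4.5
= 1.2%
A small gap suggests good generalization.

1.2


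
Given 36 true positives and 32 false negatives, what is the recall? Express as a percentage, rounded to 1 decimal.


Recall = TP / (TP + FN) * 100
= 36 / (36 + 32)
= 36 / 68
= 0.5294
= 52.9%

52.9


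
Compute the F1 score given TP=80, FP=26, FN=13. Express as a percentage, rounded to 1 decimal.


Precision = TP / (TP + FP) = 80 / 106 = 0.7547
Recall = TP / (TP + FN) = 80 / 93 = 0.8602
F1 = 2 * P * R / (P + R)
= 2 * 0.7547 * 0.8602 / (0.7547 + 0.8602)
= 1.2984 / 1.6149
= 0.804
As percentage: 80.4%

80.4


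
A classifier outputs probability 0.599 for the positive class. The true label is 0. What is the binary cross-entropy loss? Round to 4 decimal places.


For y=0: Loss = -log(1-p)
= -log(1 - 0.599)
= -log(0.401)
= -(-0.9138)
= 0.9138

0.9138


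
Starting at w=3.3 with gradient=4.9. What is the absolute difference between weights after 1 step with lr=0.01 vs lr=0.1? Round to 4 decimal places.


With lr=0.01: w_new = 3.3 - 0.01 * 4.9 = 3.251
With lr=0.1: w_new = 3.3 - 0.1 * 4.9 = 2.81
Absolute difference = |3.251 - 2.81|
= 0.4410

0.4410


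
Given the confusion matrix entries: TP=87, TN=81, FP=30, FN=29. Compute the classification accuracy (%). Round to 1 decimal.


Accuracy = (TP + TN) / (TP + TN + FP + FN) * 100
= (87 + 81) / (87 + 81 + 30 + 29)
= 168 / 227
= 0.7401
= 74.0%

74.0


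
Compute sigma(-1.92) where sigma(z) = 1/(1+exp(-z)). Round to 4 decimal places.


sigmoid(z) = 1 / (1 + exp(-z))
exp(-(-1.92)) = exp(1.92) = 6.821
1 + 6.821 = 7.821
1 / 7.821 = 0.1279

0.1279


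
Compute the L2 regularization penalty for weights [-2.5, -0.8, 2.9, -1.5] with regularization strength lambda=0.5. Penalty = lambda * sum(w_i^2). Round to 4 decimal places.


Squaring each weight:
(-2.5)^2 = 6.25
(-0.8)^2 = 0.64
2.9^2 = 8.41
(-1.5)^2 = 2.25
Sum of squares = 17.55
Penalty = 0.5 * 17.55 = 8.7750

8.7750


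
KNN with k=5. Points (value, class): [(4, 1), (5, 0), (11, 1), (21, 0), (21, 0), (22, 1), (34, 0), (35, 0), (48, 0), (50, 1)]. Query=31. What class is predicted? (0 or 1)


Distances from query 31:
Point 34 (class 0): distance = 3
Point 35 (class 0): distance = 4
Point 22 (class 1): distance = 9
Point 21 (class 0): distance = 10
Point 21 (class 0): distance = 10
K=5 nearest neighbors: classes = [0, 0, 1, 0, 0]
Votes for class 1: 1 / 5
Majority vote => class 0

0


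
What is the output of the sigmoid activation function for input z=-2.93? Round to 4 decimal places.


sigmoid(z) = 1 / (1 + exp(-z))
exp(-(-2.93)) = exp(2.93) = 18.7276
1 + 18.7276 = 19.7276
1 / 19.7276 = 0.0507

0.0507


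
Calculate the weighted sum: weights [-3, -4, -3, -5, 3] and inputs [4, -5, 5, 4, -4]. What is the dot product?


Element-wise products:
-3 * 4 = -12
-4 * -5 = 20
-3 * 5 = -15
-5 * 4 = -20
3 * -4 = -12
Sum = -12 + 20 + -15 + -20 + -12
= -39

-39


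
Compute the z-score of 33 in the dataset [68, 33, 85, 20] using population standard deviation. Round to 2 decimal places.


Mean = (68 + 33 + 85 + 20) / 4 = 51.5
Variance = sum((x_i - mean)^2) / n = 682.25
Std = sqrt(682.25) = 26.1199
Z = (x - mean) / std
= (33 - 51.5) / 26.1199
= -18.5 / 26.1199
= -0.71

-0.71


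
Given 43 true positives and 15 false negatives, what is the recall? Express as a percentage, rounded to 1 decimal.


Recall = TP / (TP + FN) * 100
= 43 / (43 + 15)
= 43 / 58
= 0.7414
= 74.1%

74.1


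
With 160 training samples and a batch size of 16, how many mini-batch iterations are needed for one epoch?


Iterations per epoch = dataset_size / batch_size
= 160 / 16
= 10

10


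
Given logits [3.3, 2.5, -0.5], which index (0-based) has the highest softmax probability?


Softmax is a monotonic transformation, so it preserves the argmax.
We need to find the index of the maximum logit.
Index 0: 3.3
Index 1: 2.5
Index 2: -0.5
Maximum logit = 3.3 at index 0

0


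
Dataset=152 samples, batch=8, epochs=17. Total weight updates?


Iterations per epoch = 152 / 8 = 19
Total updates = iterations_per_epoch * epochs
= 19 * 17
= 323

323


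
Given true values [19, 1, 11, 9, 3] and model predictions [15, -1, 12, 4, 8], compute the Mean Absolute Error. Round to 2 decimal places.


Absolute errors: [4, 2, 1, 5, 5]
Sum of absolute errors = 17
MAE = 17 / 5 = 3.40

3.40


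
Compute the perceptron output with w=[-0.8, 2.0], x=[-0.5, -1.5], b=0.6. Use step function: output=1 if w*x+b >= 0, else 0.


z = w . x + b
= -0.8*-0.5 + 2.0*-1.5 + 0.6
= 0.4 + -3.0 + 0.6
= -2.6 + 0.6
= -2.0
Since z = -2.0 < 0, output = 0

0


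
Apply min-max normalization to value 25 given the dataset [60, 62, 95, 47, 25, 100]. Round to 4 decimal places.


Min = 25, Max = 100
Range = 100 - 25 = 75
Scaled = (x - min) / (max - min)
= (25 - 25) / 75
= 0 / 75
= 0.0000

0.0000


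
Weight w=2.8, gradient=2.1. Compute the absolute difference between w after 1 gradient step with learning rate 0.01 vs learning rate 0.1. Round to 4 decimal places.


With lr=0.01: w_new = 2.8 - 0.01 * 2.1 = 2.779
With lr=0.1: w_new = 2.8 - 0.1 * 2.1 = 2.59
Absolute difference = |2.779 - 2.59|
= 0.1890

0.1890


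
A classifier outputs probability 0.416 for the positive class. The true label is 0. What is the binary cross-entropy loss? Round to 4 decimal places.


For y=0: Loss = -log(1-p)
= -log(1 - 0.416)
= -log(0.584)
= -(-0.5379)
= 0.5379

0.5379


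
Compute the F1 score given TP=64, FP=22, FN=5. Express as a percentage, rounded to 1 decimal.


Precision = TP / (TP + FP) = 64 / 86 = 0.7442
Recall = TP / (TP + FN) = 64 / 69 = 0.9275
F1 = 2 * P * R / (P + R)
= 2 * 0.7442 * 0.9275 / (0.7442 + 0.9275)
= 1.3805 / 1.6717
= 0.8258
As percentage: 82.6%

82.6


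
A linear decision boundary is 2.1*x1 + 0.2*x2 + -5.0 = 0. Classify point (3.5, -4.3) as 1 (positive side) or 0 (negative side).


Compute 2.1 * 3.5 + 0.2 * -4.3 + -5.0
= 7.35 + -0.86 + -5.0
= 1.49
Since 1.49 >= 0, the point is on the positive side.

1


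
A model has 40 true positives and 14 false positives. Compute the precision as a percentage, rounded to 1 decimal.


Precision = TP / (TP + FP) * 100
= 40 / (40 + 14)
= 40 / 54
= 0.7407
= 74.1%

74.1


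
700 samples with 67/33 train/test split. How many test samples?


Train samples = 700 * 67% = 469
Test samples = 700 - 469
= 231

231


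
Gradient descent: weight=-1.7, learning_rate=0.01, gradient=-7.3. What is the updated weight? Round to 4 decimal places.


w_new = w_old - lr * gradient
= -1.7 - 0.01 * -7.3
= -1.7 - (-0.073)
= -1.6270

-1.6270


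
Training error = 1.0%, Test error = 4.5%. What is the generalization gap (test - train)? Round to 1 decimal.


Generalization gap = test_error - train_error
= 4.5 - 1.0
= 3.5%
A moderate gap.

3.5


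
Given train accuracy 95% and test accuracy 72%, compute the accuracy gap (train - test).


Gap = train_accuracy - test_accuracy
= 95 - 72
= 23%
This large gap strongly indicates overfitting.

23


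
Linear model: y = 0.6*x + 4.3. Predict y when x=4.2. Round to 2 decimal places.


y = 0.6 * 4.2 + (4.3)
= 2.52 + (4.3)
= 6.82

6.82


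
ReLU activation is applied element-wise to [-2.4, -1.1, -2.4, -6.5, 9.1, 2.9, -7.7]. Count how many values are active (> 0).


ReLU(x) = max(0, x) for each element:
ReLU(-2.4) = 0
ReLU(-1.1) = 0
ReLU(-2.4) = 0
ReLU(-6.5) = 0
ReLU(9.1) = 9.1
ReLU(2.9) = 2.9
ReLU(-7.7) = 0
Active neurons (>0): 2

2


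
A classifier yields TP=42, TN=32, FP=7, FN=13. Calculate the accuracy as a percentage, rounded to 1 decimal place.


Accuracy = (TP + TN) / (TP + TN + FP + FN) * 100
= (42 + 32) / (42 + 32 + 7 + 13)
= 74 / 94
= 0.7872
= 78.7%

78.7


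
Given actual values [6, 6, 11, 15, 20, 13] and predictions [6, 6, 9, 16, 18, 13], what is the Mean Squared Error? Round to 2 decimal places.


Differences: [0, 0, 2, -1, 2, 0]
Squared errors: [0, 0, 4, 1, 4, 0]
Sum of squared errors = 9
MSE = 9 / 6 = 1.50

1.50


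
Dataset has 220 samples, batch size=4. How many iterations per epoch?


Iterations per epoch = dataset_size / batch_size
= 220 / 4
= 55

55


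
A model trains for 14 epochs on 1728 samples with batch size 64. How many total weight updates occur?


Iterations per epoch = 1728 / 64 = 27
Total updates = iterations_per_epoch * epochs
= 27 * 14
= 378

378


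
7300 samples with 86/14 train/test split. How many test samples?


Train samples = 7300 * 86% = 6278
Test samples = 7300 - 6278
= 1022

1022


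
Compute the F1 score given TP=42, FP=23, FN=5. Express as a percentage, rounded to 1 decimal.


Precision = TP / (TP + FP) = 42 / 65 = 0.6462
Recall = TP / (TP + FN) = 42 / 47 = 0.8936
F1 = 2 * P * R / (P + R)
= 2 * 0.6462 * 0.8936 / (0.6462 + 0.8936)
= 1.1548 / 1.5398
= 0.75
As percentage: 75.0%

75.0


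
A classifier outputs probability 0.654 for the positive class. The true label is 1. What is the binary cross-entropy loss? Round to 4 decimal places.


For y=1: Loss = -log(p)
= -log(0.654)
= -(-0.4246)
= 0.4246

0.4246


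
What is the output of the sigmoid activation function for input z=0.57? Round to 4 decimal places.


sigmoid(z) = 1 / (1 + exp(-z))
exp(-(0.57)) = exp(-0.57) = 0.5655
1 + 0.5655 = 1.5655
1 / 1.5655 = 0.6388

0.6388


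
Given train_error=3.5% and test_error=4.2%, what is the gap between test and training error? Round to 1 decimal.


Generalization gap = test_error - train_error
= 4.2 - 3.5
= 0.7%
A small gap suggests good generalization.

0.7


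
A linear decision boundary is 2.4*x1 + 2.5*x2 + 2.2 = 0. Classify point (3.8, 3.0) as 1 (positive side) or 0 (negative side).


Compute 2.4 * 3.8 + 2.5 * 3.0 + 2.2
= 9.12 + 7.5 + 2.2
= 18.82
Since 18.82 >= 0, the point is on the positive side.

1


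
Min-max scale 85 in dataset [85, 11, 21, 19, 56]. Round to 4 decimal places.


Min = 11, Max = 85
Range = 85 - 11 = 74
Scaled = (x - min) / (max - min)
= (85 - 11) / 74
= 74 / 74
= 1.0000

1.0000


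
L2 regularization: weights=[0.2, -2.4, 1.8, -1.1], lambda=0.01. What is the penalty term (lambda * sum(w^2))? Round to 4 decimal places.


Squaring each weight:
0.2^2 = 0.04
(-2.4)^2 = 5.76
1.8^2 = 3.24
(-1.1)^2 = 1.21
Sum of squares = 10.25
Penalty = 0.01 * 10.25 = 0.1025

0.1025


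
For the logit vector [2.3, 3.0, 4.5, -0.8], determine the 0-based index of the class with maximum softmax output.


Softmax is a monotonic transformation, so it preserves the argmax.
We need to find the index of the maximum logit.
Index 0: 2.3
Index 1: 3.0
Index 2: 4.5
Index 3: -0.8
Maximum logit = 4.5 at index 2

2


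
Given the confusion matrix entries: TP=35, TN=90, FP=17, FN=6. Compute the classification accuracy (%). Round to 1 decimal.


Accuracy = (TP + TN) / (TP + TN + FP + FN) * 100
= (35 + 90) / (35 + 90 + 17 + 6)
= 125 / 148
= 0.8446
= 84.5%

84.5


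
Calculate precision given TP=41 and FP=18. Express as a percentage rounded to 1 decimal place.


Precision = TP / (TP + FP) * 100
= 41 / (41 + 18)
= 41 / 59
= 0.6949
= 69.5%

69.5


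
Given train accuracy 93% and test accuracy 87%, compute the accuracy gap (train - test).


Gap = train_accuracy - test_accuracy
= 93 - 87
= 6%
This moderate gap may indicate mild overfitting.

6


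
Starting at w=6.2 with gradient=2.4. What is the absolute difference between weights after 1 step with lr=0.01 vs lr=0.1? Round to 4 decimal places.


With lr=0.01: w_new = 6.2 - 0.01 * 2.4 = 6.176
With lr=0.1: w_new = 6.2 - 0.1 * 2.4 = 5.96
Absolute difference = |6.176 - 5.96|
= 0.2160

0.2160


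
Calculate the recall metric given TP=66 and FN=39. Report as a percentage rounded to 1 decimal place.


Recall = TP / (TP + FN) * 100
= 66 / (66 + 39)
= 66 / 105
= 0.6286
= 62.9%

62.9


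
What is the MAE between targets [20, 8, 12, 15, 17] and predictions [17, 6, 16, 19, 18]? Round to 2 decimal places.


Absolute errors: [3, 2, 4, 4, 1]
Sum of absolute errors = 14
MAE = 14 / 5 = 2.80

2.80


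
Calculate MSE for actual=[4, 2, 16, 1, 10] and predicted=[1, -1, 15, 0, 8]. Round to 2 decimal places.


Differences: [3, 3, 1, 1, 2]
Squared errors: [9, 9, 1, 1, 4]
Sum of squared errors = 24
MSE = 24 / 5 = 4.80

4.80


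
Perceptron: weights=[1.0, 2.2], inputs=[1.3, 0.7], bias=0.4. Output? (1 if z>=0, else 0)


z = w . x + b
= 1.0*1.3 + 2.2*0.7 + 0.4
= 1.3 + 1.54 + 0.4
= 2.84 + 0.4
= 3.24
Since z = 3.24 >= 0, output = 1

1


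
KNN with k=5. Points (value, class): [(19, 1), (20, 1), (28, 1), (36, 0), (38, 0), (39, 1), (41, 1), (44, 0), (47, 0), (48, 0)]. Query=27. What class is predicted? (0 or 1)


Distances from query 27:
Point 28 (class 1): distance = 1
Point 20 (class 1): distance = 7
Point 19 (class 1): distance = 8
Point 36 (class 0): distance = 9
Point 38 (class 0): distance = 11
K=5 nearest neighbors: classes = [1, 1, 1, 0, 0]
Votes for class 1: 3 / 5
Majority vote => class 1

1


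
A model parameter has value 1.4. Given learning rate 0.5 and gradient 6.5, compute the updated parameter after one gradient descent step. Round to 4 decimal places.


w_new = w_old - lr * gradient
= 1.4 - 0.5 * 6.5
= 1.4 - (3.25)
= -1.8500

-1.8500


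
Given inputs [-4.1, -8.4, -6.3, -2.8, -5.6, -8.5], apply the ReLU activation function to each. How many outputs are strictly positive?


ReLU(x) = max(0, x) for each element:
ReLU(-4.1) = 0
ReLU(-8.4) = 0
ReLU(-6.3) = 0
ReLU(-2.8) = 0
ReLU(-5.6) = 0
ReLU(-8.5) = 0
Active neurons (>0): 0

0


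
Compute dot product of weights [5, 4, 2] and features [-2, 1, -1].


Element-wise products:
5 * -2 = -10
4 * 1 = 4
2 * -1 = -2
Sum = -10 + 4 + -2
= -8

-8


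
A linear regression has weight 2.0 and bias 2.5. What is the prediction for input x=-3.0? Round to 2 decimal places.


y = 2.0 * -3.0 + (2.5)
= -6.0 + (2.5)
= -3.50

-3.50


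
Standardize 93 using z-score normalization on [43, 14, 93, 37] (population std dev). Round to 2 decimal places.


Mean = (43 + 14 + 93 + 37) / 4 = 46.75
Variance = sum((x_i - mean)^2) / n = 830.1875
Std = sqrt(830.1875) = 28.813
Z = (x - mean) / std
= (93 - 46.75) / 28.813
= 46.25 / 28.813
= 1.61

1.61
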